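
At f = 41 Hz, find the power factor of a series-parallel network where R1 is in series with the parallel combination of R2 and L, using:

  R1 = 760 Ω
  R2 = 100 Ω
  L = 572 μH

Step 1 — Angular frequency: ω = 2π·f = 2π·41 = 257.6 rad/s.
Step 2 — Component impedances:
  R1: Z = R = 760 Ω
  R2: Z = R = 100 Ω
  L: Z = jωL = j·257.6·0.000572 = 0 + j0.1474 Ω
Step 3 — Parallel branch: R2 || L = 1/(1/R2 + 1/L) = 0.0002171 + j0.1474 Ω.
Step 4 — Series with R1: Z_total = R1 + (R2 || L) = 760 + j0.1474 Ω = 760∠0.0° Ω.
Step 5 — Power factor: PF = cos(φ) = Re(Z)/|Z| = 760/760 = 1.
Step 6 — Type: Im(Z) = 0.1474 ⇒ lagging (phase φ = 0.0°).

PF = 1 (lagging, φ = 0.0°)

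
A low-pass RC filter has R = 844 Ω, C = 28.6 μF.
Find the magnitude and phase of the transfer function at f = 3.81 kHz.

Step 1 — Angular frequency: ω = 2π·3810 = 2.394e+04 rad/s.
Step 2 — Transfer function: H(jω) = 1/(1 + jωRC).
Step 3 — Denominator: 1 + jωRC = 1 + j·2.394e+04·844·2.86e-05 = 1 + j577.8.
Step 4 — H = 2.995e-06 - j0.001731.
Step 5 — Magnitude: |H| = 0.001731 (-55.2 dB); phase: φ = -89.9°.

|H| = 0.001731 (-55.2 dB), φ = -89.9°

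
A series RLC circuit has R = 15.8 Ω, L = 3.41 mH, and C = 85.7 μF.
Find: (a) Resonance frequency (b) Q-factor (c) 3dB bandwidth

Step 1 — Resonance condition Im(Z)=0 gives ω₀ = 1/√(LC).
Step 2 — ω₀ = 1/√(0.00341·8.57e-05) = 1850 rad/s.
Step 3 — f₀ = ω₀/(2π) = 294.4 Hz.
Step 4 — Series Q: Q = ω₀L/R = 1850·0.00341/15.8 = 0.3992.
Step 5 — 3dB bandwidth: Δω = ω₀/Q = 4633 rad/s; BW = Δω/(2π) = 737.4 Hz.

(a) f₀ = 294.4 Hz  (b) Q = 0.3992  (c) BW = 737.4 Hz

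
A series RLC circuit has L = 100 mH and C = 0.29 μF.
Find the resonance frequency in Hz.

Step 1 — Resonance condition Im(Z)=0 gives ω₀ = 1/√(LC).
Step 2 — ω₀ = 1/√(0.1·2.9e-07) = 5872 rad/s.
Step 3 — f₀ = ω₀/(2π) = 934.6 Hz.

f₀ = 934.6 Hz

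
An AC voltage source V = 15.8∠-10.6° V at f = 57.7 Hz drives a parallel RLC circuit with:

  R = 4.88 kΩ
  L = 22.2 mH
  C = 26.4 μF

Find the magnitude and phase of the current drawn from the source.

Step 1 — Angular frequency: ω = 2π·f = 2π·57.7 = 362.5 rad/s.
Step 2 — Component impedances:
  R: Z = R = 4880 Ω
  L: Z = jωL = j·362.5·0.0222 = 0 + j8.048 Ω
  C: Z = 1/(jωC) = -j/(ω·C) = 0 - j104.5 Ω
Step 3 — Parallel combination: 1/Z_total = 1/R + 1/L + 1/C; Z_total = 0.01558 + j8.72 Ω = 8.72∠89.9° Ω.
Step 4 — Source phasor: V = 15.8∠-10.6° V = 15.53 - j2.906 V.
Step 5 — Ohm's law: I = V / Z_total = (15.53 - j2.906) / (0.01558 + j8.72) = -0.3301 - j1.782 A.
Step 6 — Convert to polar: |I| = 1.812 A, ∠I = -100.5°.

I = 1.812∠-100.5° A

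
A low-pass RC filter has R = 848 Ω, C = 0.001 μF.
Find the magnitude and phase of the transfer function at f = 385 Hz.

Step 1 — Angular frequency: ω = 2π·385 = 2419 rad/s.
Step 2 — Transfer function: H(jω) = 1/(1 + jωRC).
Step 3 — Denominator: 1 + jωRC = 1 + j·2419·848·1e-09 = 1 + j0.002051.
Step 4 — H = 1 - j0.002051.
Step 5 — Magnitude: |H| = 1 (-0.0 dB); phase: φ = -0.1°.

|H| = 1 (-0.0 dB), φ = -0.1°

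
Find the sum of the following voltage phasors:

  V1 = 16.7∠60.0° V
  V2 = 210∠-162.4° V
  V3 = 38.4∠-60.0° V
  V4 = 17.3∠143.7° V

Step 1 — Convert each phasor to rectangular form:
  V1 = 16.7·(cos(60.0°) + j·sin(60.0°)) = 8.35 + j14.46 V
  V2 = 210·(cos(-162.4°) + j·sin(-162.4°)) = -200.2 - j63.5 V
  V3 = 38.4·(cos(-60.0°) + j·sin(-60.0°)) = 19.2 - j33.26 V
  V4 = 17.3·(cos(143.7°) + j·sin(143.7°)) = -13.94 + j10.24 V
Step 2 — Sum components: V_total = -186.6 - j72.05 V.
Step 3 — Convert to polar: |V_total| = 200 V, ∠V_total = -158.9°.

V_total = 200∠-158.9° V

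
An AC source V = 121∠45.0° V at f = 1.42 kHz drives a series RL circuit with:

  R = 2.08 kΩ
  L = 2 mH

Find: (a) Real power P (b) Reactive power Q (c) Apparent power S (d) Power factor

Step 1 — Angular frequency: ω = 2π·f = 2π·1420 = 8922 rad/s.
Step 2 — Component impedances:
  R: Z = R = 2080 Ω
  L: Z = jωL = j·8922·0.002 = 0 + j17.84 Ω
Step 3 — Series combination: Z_total = R + L = 2080 + j17.84 Ω = 2080∠0.5° Ω.
Step 4 — Source phasor: V = 121∠45.0° V = 85.56 + j85.56 V.
Step 5 — Current: I = V / Z = 0.04148 + j0.04078 A = 0.05817∠44.5° A.
Step 6 — Complex power: S = V·I* = 7.038 + j0.06038 VA.
Step 7 — Real power: P = Re(S) = 7.038 W.
Step 8 — Reactive power: Q = Im(S) = 0.06038 VAR.
Step 9 — Apparent power: |S| = 7.039 VA.
Step 10 — Power factor: PF = P/|S| = 1 (lagging).

(a) P = 7.038 W  (b) Q = 0.06038 VAR  (c) S = 7.039 VA  (d) PF = 1 (lagging)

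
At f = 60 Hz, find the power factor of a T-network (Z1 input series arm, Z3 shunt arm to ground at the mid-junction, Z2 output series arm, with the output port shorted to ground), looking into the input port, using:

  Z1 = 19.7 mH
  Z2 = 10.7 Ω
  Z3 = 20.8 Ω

Step 1 — Angular frequency: ω = 2π·f = 2π·60 = 377 rad/s.
Step 2 — Component impedances:
  Z1: Z = jωL = j·377·0.0197 = 0 + j7.427 Ω
  Z2: Z = R = 10.7 Ω
  Z3: Z = R = 20.8 Ω
Step 3 — With the output port shorted to ground, the output series arm Z2 runs from the junction to ground; the shunt arm Z3 also runs from the junction to ground. They appear in parallel: Z3 || Z2 = 7.065 Ω.
Step 4 — Series with input arm Z1: Z_in = Z1 + (Z3 || Z2) = 7.065 + j7.427 Ω = 10.25∠46.4° Ω.
Step 5 — Power factor: PF = cos(φ) = Re(Z)/|Z| = 7.065/10.25 = 0.6893.
Step 6 — Type: Im(Z) = 7.427 ⇒ lagging (phase φ = 46.4°).

PF = 0.6893 (lagging, φ = 46.4°)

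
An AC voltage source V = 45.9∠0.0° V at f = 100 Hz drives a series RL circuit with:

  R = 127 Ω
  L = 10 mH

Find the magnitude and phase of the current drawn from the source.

Step 1 — Angular frequency: ω = 2π·f = 2π·100 = 628.3 rad/s.
Step 2 — Component impedances:
  R: Z = R = 127 Ω
  L: Z = jωL = j·628.3·0.01 = 0 + j6.283 Ω
Step 3 — Series combination: Z_total = R + L = 127 + j6.283 Ω = 127.2∠2.8° Ω.
Step 4 — Source phasor: V = 45.9∠0.0° V = 45.9 V.
Step 5 — Ohm's law: I = V / Z_total = (45.9) / (127 + j6.283) = 0.3605 - j0.01784 A.
Step 6 — Convert to polar: |I| = 0.361 A, ∠I = -2.8°.

I = 0.361∠-2.8° A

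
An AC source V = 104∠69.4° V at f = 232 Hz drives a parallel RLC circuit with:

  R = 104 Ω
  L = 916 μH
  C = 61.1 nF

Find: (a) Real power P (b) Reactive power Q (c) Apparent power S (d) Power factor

Step 1 — Angular frequency: ω = 2π·f = 2π·232 = 1458 rad/s.
Step 2 — Component impedances:
  R: Z = R = 104 Ω
  L: Z = jωL = j·1458·0.000916 = 0 + j1.335 Ω
  C: Z = 1/(jωC) = -j/(ω·C) = 0 - j1.123e+04 Ω
Step 3 — Parallel combination: 1/Z_total = 1/R + 1/L + 1/C; Z_total = 0.01714 + j1.335 Ω = 1.335∠89.3° Ω.
Step 4 — Source phasor: V = 104∠69.4° V = 36.59 + j97.35 V.
Step 5 — Current: I = V / Z = 73.25 - j26.46 A = 77.89∠-19.9° A.
Step 6 — Complex power: S = V·I* = 104 + j8099 VA.
Step 7 — Real power: P = Re(S) = 104 W.
Step 8 — Reactive power: Q = Im(S) = 8099 VAR.
Step 9 — Apparent power: |S| = 8100 VA.
Step 10 — Power factor: PF = P/|S| = 0.01284 (lagging).

(a) P = 104 W  (b) Q = 8099 VAR  (c) S = 8100 VA  (d) PF = 0.01284 (lagging)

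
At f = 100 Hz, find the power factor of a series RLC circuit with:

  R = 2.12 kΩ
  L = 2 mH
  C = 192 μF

Step 1 — Angular frequency: ω = 2π·f = 2π·100 = 628.3 rad/s.
Step 2 — Component impedances:
  R: Z = R = 2120 Ω
  L: Z = jωL = j·628.3·0.002 = 0 + j1.257 Ω
  C: Z = 1/(jωC) = -j/(ω·C) = 0 - j8.289 Ω
Step 3 — Series combination: Z_total = R + L + C = 2120 - j7.033 Ω = 2120∠-0.2° Ω.
Step 4 — Power factor: PF = cos(φ) = Re(Z)/|Z| = 2120/2120 = 1.
Step 5 — Type: Im(Z) = -7.033 ⇒ leading (phase φ = -0.2°).

PF = 1 (leading, φ = -0.2°)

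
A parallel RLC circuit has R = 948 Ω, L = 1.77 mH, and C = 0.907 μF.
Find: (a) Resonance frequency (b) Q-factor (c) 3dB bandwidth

Step 1 — Resonance: ω₀ = 1/√(LC) = 1/√(0.00177·9.07e-07) = 2.496e+04 rad/s.
Step 2 — f₀ = ω₀/(2π) = 3972 Hz.
Step 3 — Parallel Q: Q = R/(ω₀L) = 948/(2.496e+04·0.00177) = 21.46.
Step 4 — Bandwidth: Δω = ω₀/Q = 1163 rad/s; BW = Δω/(2π) = 185.1 Hz.

(a) f₀ = 3972 Hz  (b) Q = 21.46  (c) BW = 185.1 Hz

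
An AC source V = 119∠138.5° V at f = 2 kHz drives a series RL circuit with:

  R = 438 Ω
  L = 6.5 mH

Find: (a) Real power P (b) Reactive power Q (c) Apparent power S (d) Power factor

Step 1 — Angular frequency: ω = 2π·f = 2π·2000 = 1.257e+04 rad/s.
Step 2 — Component impedances:
  R: Z = R = 438 Ω
  L: Z = jωL = j·1.257e+04·0.0065 = 0 + j81.68 Ω
Step 3 — Series combination: Z_total = R + L = 438 + j81.68 Ω = 445.6∠10.6° Ω.
Step 4 — Source phasor: V = 119∠138.5° V = -89.13 + j78.85 V.
Step 5 — Current: I = V / Z = -0.1642 + j0.2106 A = 0.2671∠127.9° A.
Step 6 — Complex power: S = V·I* = 31.24 + j5.827 VA.
Step 7 — Real power: P = Re(S) = 31.24 W.
Step 8 — Reactive power: Q = Im(S) = 5.827 VAR.
Step 9 — Apparent power: |S| = 31.78 VA.
Step 10 — Power factor: PF = P/|S| = 0.9831 (lagging).

(a) P = 31.24 W  (b) Q = 5.827 VAR  (c) S = 31.78 VA  (d) PF = 0.9831 (lagging)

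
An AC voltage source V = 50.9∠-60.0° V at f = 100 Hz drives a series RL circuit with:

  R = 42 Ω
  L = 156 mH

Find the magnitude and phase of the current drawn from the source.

Step 1 — Angular frequency: ω = 2π·f = 2π·100 = 628.3 rad/s.
Step 2 — Component impedances:
  R: Z = R = 42 Ω
  L: Z = jωL = j·628.3·0.156 = 0 + j98.02 Ω
Step 3 — Series combination: Z_total = R + L = 42 + j98.02 Ω = 106.6∠66.8° Ω.
Step 4 — Source phasor: V = 50.9∠-60.0° V = 25.45 - j44.08 V.
Step 5 — Ohm's law: I = V / Z_total = (25.45 - j44.08) / (42 + j98.02) = -0.286 - j0.3822 A.
Step 6 — Convert to polar: |I| = 0.4773 A, ∠I = -126.8°.

I = 0.4773∠-126.8° A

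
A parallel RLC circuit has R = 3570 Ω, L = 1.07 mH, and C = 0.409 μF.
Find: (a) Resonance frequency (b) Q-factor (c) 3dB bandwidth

Step 1 — Resonance: ω₀ = 1/√(LC) = 1/√(0.00107·4.09e-07) = 4.78e+04 rad/s.
Step 2 — f₀ = ω₀/(2π) = 7608 Hz.
Step 3 — Parallel Q: Q = R/(ω₀L) = 3570/(4.78e+04·0.00107) = 69.8.
Step 4 — Bandwidth: Δω = ω₀/Q = 684.9 rad/s; BW = Δω/(2π) = 109 Hz.

(a) f₀ = 7608 Hz  (b) Q = 69.8  (c) BW = 109 Hz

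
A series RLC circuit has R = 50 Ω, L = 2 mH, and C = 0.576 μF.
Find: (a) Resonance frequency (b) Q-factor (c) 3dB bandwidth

Step 1 — Resonance: ω₀ = 1/√(LC) = 1/√(0.002·5.76e-07) = 2.946e+04 rad/s.
Step 2 — f₀ = ω₀/(2π) = 4689 Hz.
Step 3 — Series Q: Q = ω₀L/R = 2.946e+04·0.002/50 = 1.179.
Step 4 — Bandwidth: Δω = ω₀/Q = 2.5e+04 rad/s; BW = Δω/(2π) = 3979 Hz.

(a) f₀ = 4689 Hz  (b) Q = 1.179  (c) BW = 3979 Hz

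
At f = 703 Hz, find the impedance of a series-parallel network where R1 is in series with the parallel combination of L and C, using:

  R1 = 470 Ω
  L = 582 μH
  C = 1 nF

Step 1 — Angular frequency: ω = 2π·f = 2π·703 = 4417 rad/s.
Step 2 — Component impedances:
  R1: Z = R = 470 Ω
  L: Z = jωL = j·4417·0.000582 = 0 + j2.571 Ω
  C: Z = 1/(jωC) = -j/(ω·C) = 0 - j2.264e+05 Ω
Step 3 — Parallel branch: L || C = 1/(1/L + 1/C) = 0 + j2.571 Ω.
Step 4 — Series with R1: Z_total = R1 + (L || C) = 470 + j2.571 Ω = 470∠0.3° Ω.

Z = 470 + j2.571 Ω = 470∠0.3° Ω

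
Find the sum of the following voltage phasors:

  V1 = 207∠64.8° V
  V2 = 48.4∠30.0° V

Step 1 — Convert each phasor to rectangular form:
  V1 = 207·(cos(64.8°) + j·sin(64.8°)) = 88.14 + j187.3 V
  V2 = 48.4·(cos(30.0°) + j·sin(30.0°)) = 41.92 + j24.2 V
Step 2 — Sum components: V_total = 130.1 + j211.5 V.
Step 3 — Convert to polar: |V_total| = 248.3 V, ∠V_total = 58.4°.

V_total = 248.3∠58.4° V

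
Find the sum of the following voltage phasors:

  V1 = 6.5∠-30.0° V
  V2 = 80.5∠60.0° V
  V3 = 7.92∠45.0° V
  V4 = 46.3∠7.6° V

Step 1 — Convert each phasor to rectangular form:
  V1 = 6.5·(cos(-30.0°) + j·sin(-30.0°)) = 5.629 - j3.25 V
  V2 = 80.5·(cos(60.0°) + j·sin(60.0°)) = 40.25 + j69.72 V
  V3 = 7.92·(cos(45.0°) + j·sin(45.0°)) = 5.6 + j5.6 V
  V4 = 46.3·(cos(7.6°) + j·sin(7.6°)) = 45.89 + j6.123 V
Step 2 — Sum components: V_total = 97.37 + j78.19 V.
Step 3 — Convert to polar: |V_total| = 124.9 V, ∠V_total = 38.8°.

V_total = 124.9∠38.8° V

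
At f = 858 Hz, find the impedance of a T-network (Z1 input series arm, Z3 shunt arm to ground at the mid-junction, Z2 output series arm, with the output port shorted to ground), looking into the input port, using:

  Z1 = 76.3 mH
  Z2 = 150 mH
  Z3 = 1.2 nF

Step 1 — Angular frequency: ω = 2π·f = 2π·858 = 5391 rad/s.
Step 2 — Component impedances:
  Z1: Z = jωL = j·5391·0.0763 = 0 + j411.3 Ω
  Z2: Z = jωL = j·5391·0.15 = 0 + j808.6 Ω
  Z3: Z = 1/(jωC) = -j/(ω·C) = 0 - j1.546e+05 Ω
Step 3 — With the output port shorted to ground, the output series arm Z2 runs from the junction to ground; the shunt arm Z3 also runs from the junction to ground. They appear in parallel: Z3 || Z2 = 0 + j812.9 Ω.
Step 4 — Series with input arm Z1: Z_in = Z1 + (Z3 || Z2) = 0 + j1224 Ω = 1224∠90.0° Ω.

Z = 0 + j1224 Ω = 1224∠90.0° Ω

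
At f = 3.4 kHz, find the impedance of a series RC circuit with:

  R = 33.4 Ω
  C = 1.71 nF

Step 1 — Angular frequency: ω = 2π·f = 2π·3400 = 2.136e+04 rad/s.
Step 2 — Component impedances:
  R: Z = R = 33.4 Ω
  C: Z = 1/(jωC) = -j/(ω·C) = 0 - j2.737e+04 Ω
Step 3 — Series combination: Z_total = R + C = 33.4 - j2.737e+04 Ω = 2.737e+04∠-89.9° Ω.

Z = 33.4 - j2.737e+04 Ω = 2.737e+04∠-89.9° Ω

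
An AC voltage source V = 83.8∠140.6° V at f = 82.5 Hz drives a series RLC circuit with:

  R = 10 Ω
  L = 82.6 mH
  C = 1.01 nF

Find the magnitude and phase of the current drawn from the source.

Step 1 — Angular frequency: ω = 2π·f = 2π·82.5 = 518.4 rad/s.
Step 2 — Component impedances:
  R: Z = R = 10 Ω
  L: Z = jωL = j·518.4·0.0826 = 0 + j42.82 Ω
  C: Z = 1/(jωC) = -j/(ω·C) = 0 - j1.91e+06 Ω
Step 3 — Series combination: Z_total = R + L + C = 10 - j1.91e+06 Ω = 1.91e+06∠-90.0° Ω.
Step 4 — Source phasor: V = 83.8∠140.6° V = -64.76 + j53.19 V.
Step 5 — Ohm's law: I = V / Z_total = (-64.76 + j53.19) / (10 - j1.91e+06) = -2.785e-05 - j3.39e-05 A.
Step 6 — Convert to polar: |I| = 4.387e-05 A, ∠I = -129.4°.

I = 4.387e-05∠-129.4° A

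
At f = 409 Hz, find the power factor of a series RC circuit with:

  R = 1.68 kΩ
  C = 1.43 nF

Step 1 — Angular frequency: ω = 2π·f = 2π·409 = 2570 rad/s.
Step 2 — Component impedances:
  R: Z = R = 1680 Ω
  C: Z = 1/(jωC) = -j/(ω·C) = 0 - j2.721e+05 Ω
Step 3 — Series combination: Z_total = R + C = 1680 - j2.721e+05 Ω = 2.721e+05∠-89.6° Ω.
Step 4 — Power factor: PF = cos(φ) = Re(Z)/|Z| = 1680/2.721e+05 = 0.006174.
Step 5 — Type: Im(Z) = -2.721e+05 ⇒ leading (phase φ = -89.6°).

PF = 0.006174 (leading, φ = -89.6°)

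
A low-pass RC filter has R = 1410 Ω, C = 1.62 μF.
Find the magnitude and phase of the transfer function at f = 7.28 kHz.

Step 1 — Angular frequency: ω = 2π·7280 = 4.574e+04 rad/s.
Step 2 — Transfer function: H(jω) = 1/(1 + jωRC).
Step 3 — Denominator: 1 + jωRC = 1 + j·4.574e+04·1410·1.62e-06 = 1 + j104.5.
Step 4 — H = 9.159e-05 - j0.00957.
Step 5 — Magnitude: |H| = 0.009571 (-40.4 dB); phase: φ = -89.5°.

|H| = 0.009571 (-40.4 dB), φ = -89.5°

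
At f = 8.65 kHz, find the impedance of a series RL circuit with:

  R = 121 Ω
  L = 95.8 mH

Step 1 — Angular frequency: ω = 2π·f = 2π·8650 = 5.435e+04 rad/s.
Step 2 — Component impedances:
  R: Z = R = 121 Ω
  L: Z = jωL = j·5.435e+04·0.0958 = 0 + j5207 Ω
Step 3 — Series combination: Z_total = R + L = 121 + j5207 Ω = 5208∠88.7° Ω.

Z = 121 + j5207 Ω = 5208∠88.7° Ω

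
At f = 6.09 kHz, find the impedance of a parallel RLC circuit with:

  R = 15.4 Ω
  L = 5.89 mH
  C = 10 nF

Step 1 — Angular frequency: ω = 2π·f = 2π·6090 = 3.826e+04 rad/s.
Step 2 — Component impedances:
  R: Z = R = 15.4 Ω
  L: Z = jωL = j·3.826e+04·0.00589 = 0 + j225.4 Ω
  C: Z = 1/(jωC) = -j/(ω·C) = 0 - j2613 Ω
Step 3 — Parallel combination: 1/Z_total = 1/R + 1/L + 1/C; Z_total = 15.34 + j0.9578 Ω = 15.37∠3.6° Ω.

Z = 15.34 + j0.9578 Ω = 15.37∠3.6° Ω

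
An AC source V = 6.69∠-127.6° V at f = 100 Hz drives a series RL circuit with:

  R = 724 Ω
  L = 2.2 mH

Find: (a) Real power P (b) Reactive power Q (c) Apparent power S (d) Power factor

Step 1 — Angular frequency: ω = 2π·f = 2π·100 = 628.3 rad/s.
Step 2 — Component impedances:
  R: Z = R = 724 Ω
  L: Z = jωL = j·628.3·0.0022 = 0 + j1.382 Ω
Step 3 — Series combination: Z_total = R + L = 724 + j1.382 Ω = 724∠0.1° Ω.
Step 4 — Source phasor: V = 6.69∠-127.6° V = -4.082 - j5.3 V.
Step 5 — Current: I = V / Z = -0.005652 - j0.00731 A = 0.00924∠-127.7° A.
Step 6 — Complex power: S = V·I* = 0.06182 + j0.000118 VA.
Step 7 — Real power: P = Re(S) = 0.06182 W.
Step 8 — Reactive power: Q = Im(S) = 0.000118 VAR.
Step 9 — Apparent power: |S| = 0.06182 VA.
Step 10 — Power factor: PF = P/|S| = 1 (lagging).

(a) P = 0.06182 W  (b) Q = 0.000118 VAR  (c) S = 0.06182 VA  (d) PF = 1 (lagging)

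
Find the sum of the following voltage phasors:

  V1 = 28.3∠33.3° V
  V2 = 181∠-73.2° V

Step 1 — Convert each phasor to rectangular form:
  V1 = 28.3·(cos(33.3°) + j·sin(33.3°)) = 23.65 + j15.54 V
  V2 = 181·(cos(-73.2°) + j·sin(-73.2°)) = 52.31 - j173.3 V
Step 2 — Sum components: V_total = 75.97 - j157.7 V.
Step 3 — Convert to polar: |V_total| = 175.1 V, ∠V_total = -64.3°.

V_total = 175.1∠-64.3° V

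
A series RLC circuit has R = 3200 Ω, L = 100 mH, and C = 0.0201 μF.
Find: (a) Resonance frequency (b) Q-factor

Step 1 — Resonance condition Im(Z)=0 gives ω₀ = 1/√(LC).
Step 2 — ω₀ = 1/√(0.1·2.01e-08) = 2.23e+04 rad/s.
Step 3 — f₀ = ω₀/(2π) = 3550 Hz.
Step 4 — Series Q: Q = ω₀L/R = 2.23e+04·0.1/3200 = 0.697.

(a) f₀ = 3550 Hz  (b) Q = 0.697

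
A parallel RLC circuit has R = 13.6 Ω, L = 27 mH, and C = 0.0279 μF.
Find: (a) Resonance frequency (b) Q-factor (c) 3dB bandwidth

Step 1 — Resonance: ω₀ = 1/√(LC) = 1/√(0.027·2.79e-08) = 3.643e+04 rad/s.
Step 2 — f₀ = ω₀/(2π) = 5799 Hz.
Step 3 — Parallel Q: Q = R/(ω₀L) = 13.6/(3.643e+04·0.027) = 0.01382.
Step 4 — Bandwidth: Δω = ω₀/Q = 2.635e+06 rad/s; BW = Δω/(2π) = 4.194e+05 Hz.

(a) f₀ = 5799 Hz  (b) Q = 0.01382  (c) BW = 4.194e+05 Hz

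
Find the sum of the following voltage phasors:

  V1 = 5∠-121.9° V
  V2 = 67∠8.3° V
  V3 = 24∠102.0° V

Step 1 — Convert each phasor to rectangular form:
  V1 = 5·(cos(-121.9°) + j·sin(-121.9°)) = -2.642 - j4.245 V
  V2 = 67·(cos(8.3°) + j·sin(8.3°)) = 66.3 + j9.672 V
  V3 = 24·(cos(102.0°) + j·sin(102.0°)) = -4.99 + j23.48 V
Step 2 — Sum components: V_total = 58.67 + j28.9 V.
Step 3 — Convert to polar: |V_total| = 65.4 V, ∠V_total = 26.2°.

V_total = 65.4∠26.2° V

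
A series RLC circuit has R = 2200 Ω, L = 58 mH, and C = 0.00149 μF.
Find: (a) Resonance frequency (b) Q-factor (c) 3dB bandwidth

Step 1 — Resonance: ω₀ = 1/√(LC) = 1/√(0.058·1.49e-09) = 1.076e+05 rad/s.
Step 2 — f₀ = ω₀/(2π) = 1.712e+04 Hz.
Step 3 — Series Q: Q = ω₀L/R = 1.076e+05·0.058/2200 = 2.836.
Step 4 — Bandwidth: Δω = ω₀/Q = 3.793e+04 rad/s; BW = Δω/(2π) = 6037 Hz.

(a) f₀ = 1.712e+04 Hz  (b) Q = 2.836  (c) BW = 6037 Hz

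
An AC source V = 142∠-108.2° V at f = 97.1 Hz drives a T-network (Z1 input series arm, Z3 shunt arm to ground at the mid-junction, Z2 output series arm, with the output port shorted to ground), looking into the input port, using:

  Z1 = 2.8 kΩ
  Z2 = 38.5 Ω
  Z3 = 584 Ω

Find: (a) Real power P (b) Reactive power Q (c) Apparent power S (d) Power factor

Step 1 — Angular frequency: ω = 2π·f = 2π·97.1 = 610.1 rad/s.
Step 2 — Component impedances:
  Z1: Z = R = 2800 Ω
  Z2: Z = R = 38.5 Ω
  Z3: Z = R = 584 Ω
Step 3 — With the output port shorted to ground, the output series arm Z2 runs from the junction to ground; the shunt arm Z3 also runs from the junction to ground. They appear in parallel: Z3 || Z2 = 36.12 Ω.
Step 4 — Series with input arm Z1: Z_in = Z1 + (Z3 || Z2) = 2836 Ω = 2836∠0.0° Ω.
Step 5 — Source phasor: V = 142∠-108.2° V = -44.35 - j134.9 V.
Step 6 — Current: I = V / Z = -0.01564 - j0.04756 A = 0.05007∠-108.2° A.
Step 7 — Complex power: S = V·I* = 7.11 VA.
Step 8 — Real power: P = Re(S) = 7.11 W.
Step 9 — Reactive power: Q = Im(S) = 0 VAR.
Step 10 — Apparent power: |S| = 7.11 VA.
Step 11 — Power factor: PF = P/|S| = 1 (unity).

(a) P = 7.11 W  (b) Q = 0 VAR  (c) S = 7.11 VA  (d) PF = 1 (unity)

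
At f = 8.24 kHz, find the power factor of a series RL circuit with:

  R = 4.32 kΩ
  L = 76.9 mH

Step 1 — Angular frequency: ω = 2π·f = 2π·8240 = 5.177e+04 rad/s.
Step 2 — Component impedances:
  R: Z = R = 4320 Ω
  L: Z = jωL = j·5.177e+04·0.0769 = 0 + j3981 Ω
Step 3 — Series combination: Z_total = R + L = 4320 + j3981 Ω = 5875∠42.7° Ω.
Step 4 — Power factor: PF = cos(φ) = Re(Z)/|Z| = 4320/5875 = 0.7353.
Step 5 — Type: Im(Z) = 3981 ⇒ lagging (phase φ = 42.7°).

PF = 0.7353 (lagging, φ = 42.7°)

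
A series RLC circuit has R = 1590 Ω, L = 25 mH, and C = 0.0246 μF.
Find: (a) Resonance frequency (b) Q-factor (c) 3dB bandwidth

Step 1 — Resonance condition Im(Z)=0 gives ω₀ = 1/√(LC).
Step 2 — ω₀ = 1/√(0.025·2.46e-08) = 4.032e+04 rad/s.
Step 3 — f₀ = ω₀/(2π) = 6418 Hz.
Step 4 — Series Q: Q = ω₀L/R = 4.032e+04·0.025/1590 = 0.634.
Step 5 — 3dB bandwidth: Δω = ω₀/Q = 6.36e+04 rad/s; BW = Δω/(2π) = 1.012e+04 Hz.

(a) f₀ = 6418 Hz  (b) Q = 0.634  (c) BW = 1.012e+04 Hz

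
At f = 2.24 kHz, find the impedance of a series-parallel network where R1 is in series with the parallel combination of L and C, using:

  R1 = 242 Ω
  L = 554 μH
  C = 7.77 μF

Step 1 — Angular frequency: ω = 2π·f = 2π·2240 = 1.407e+04 rad/s.
Step 2 — Component impedances:
  R1: Z = R = 242 Ω
  L: Z = jωL = j·1.407e+04·0.000554 = 0 + j7.797 Ω
  C: Z = 1/(jωC) = -j/(ω·C) = 0 - j9.144 Ω
Step 3 — Parallel branch: L || C = 1/(1/L + 1/C) = 0 + j52.93 Ω.
Step 4 — Series with R1: Z_total = R1 + (L || C) = 242 + j52.93 Ω = 247.7∠12.3° Ω.

Z = 242 + j52.93 Ω = 247.7∠12.3° Ω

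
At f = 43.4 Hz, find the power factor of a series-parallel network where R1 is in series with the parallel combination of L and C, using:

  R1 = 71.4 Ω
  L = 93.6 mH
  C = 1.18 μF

Step 1 — Angular frequency: ω = 2π·f = 2π·43.4 = 272.7 rad/s.
Step 2 — Component impedances:
  R1: Z = R = 71.4 Ω
  L: Z = jωL = j·272.7·0.0936 = 0 + j25.52 Ω
  C: Z = 1/(jωC) = -j/(ω·C) = 0 - j3108 Ω
Step 3 — Parallel branch: L || C = 1/(1/L + 1/C) = 0 + j25.74 Ω.
Step 4 — Series with R1: Z_total = R1 + (L || C) = 71.4 + j25.74 Ω = 75.9∠19.8° Ω.
Step 5 — Power factor: PF = cos(φ) = Re(Z)/|Z| = 71.4/75.896 = 0.9408.
Step 6 — Type: Im(Z) = 25.74 ⇒ lagging (phase φ = 19.8°).

PF = 0.9408 (lagging, φ = 19.8°)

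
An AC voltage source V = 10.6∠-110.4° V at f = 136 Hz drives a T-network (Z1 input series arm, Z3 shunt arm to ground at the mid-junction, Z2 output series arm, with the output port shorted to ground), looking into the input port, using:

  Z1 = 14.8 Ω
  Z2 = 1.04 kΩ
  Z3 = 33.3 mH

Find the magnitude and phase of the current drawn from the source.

Step 1 — Angular frequency: ω = 2π·f = 2π·136 = 854.5 rad/s.
Step 2 — Component impedances:
  Z1: Z = R = 14.8 Ω
  Z2: Z = R = 1040 Ω
  Z3: Z = jωL = j·854.5·0.0333 = 0 + j28.46 Ω
Step 3 — With the output port shorted to ground, the output series arm Z2 runs from the junction to ground; the shunt arm Z3 also runs from the junction to ground. They appear in parallel: Z3 || Z2 = 0.778 + j28.43 Ω.
Step 4 — Series with input arm Z1: Z_in = Z1 + (Z3 || Z2) = 15.58 + j28.43 Ω = 32.42∠61.3° Ω.
Step 5 — Source phasor: V = 10.6∠-110.4° V = -3.695 - j9.935 V.
Step 6 — Ohm's law: I = V / Z_total = (-3.695 - j9.935) / (15.58 + j28.43) = -0.3235 - j0.04729 A.
Step 7 — Convert to polar: |I| = 0.3269 A, ∠I = -171.7°.

I = 0.3269∠-171.7° A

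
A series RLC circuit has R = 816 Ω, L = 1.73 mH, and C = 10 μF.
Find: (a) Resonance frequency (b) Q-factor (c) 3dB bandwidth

Step 1 — Resonance: ω₀ = 1/√(LC) = 1/√(0.00173·1e-05) = 7603 rad/s.
Step 2 — f₀ = ω₀/(2π) = 1210 Hz.
Step 3 — Series Q: Q = ω₀L/R = 7603·0.00173/816 = 0.01612.
Step 4 — Bandwidth: Δω = ω₀/Q = 4.717e+05 rad/s; BW = Δω/(2π) = 7.507e+04 Hz.

(a) f₀ = 1210 Hz  (b) Q = 0.01612  (c) BW = 7.507e+04 Hz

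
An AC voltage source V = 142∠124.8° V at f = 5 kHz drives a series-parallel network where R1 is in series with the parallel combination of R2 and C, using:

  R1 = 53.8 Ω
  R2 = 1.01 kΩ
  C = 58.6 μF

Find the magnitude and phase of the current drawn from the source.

Step 1 — Angular frequency: ω = 2π·f = 2π·5000 = 3.142e+04 rad/s.
Step 2 — Component impedances:
  R1: Z = R = 53.8 Ω
  R2: Z = R = 1010 Ω
  C: Z = 1/(jωC) = -j/(ω·C) = 0 - j0.5432 Ω
Step 3 — Parallel branch: R2 || C = 1/(1/R2 + 1/C) = 0.0002921 - j0.5432 Ω.
Step 4 — Series with R1: Z_total = R1 + (R2 || C) = 53.8 - j0.5432 Ω = 53.8∠-0.6° Ω.
Step 5 — Source phasor: V = 142∠124.8° V = -81.04 + j116.6 V.
Step 6 — Ohm's law: I = V / Z_total = (-81.04 + j116.6) / (53.8 - j0.5432) = -1.528 + j2.152 A.
Step 7 — Convert to polar: |I| = 2.639 A, ∠I = 125.4°.

I = 2.639∠125.4° A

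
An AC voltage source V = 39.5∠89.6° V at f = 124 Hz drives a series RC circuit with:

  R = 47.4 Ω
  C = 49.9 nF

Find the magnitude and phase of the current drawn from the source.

Step 1 — Angular frequency: ω = 2π·f = 2π·124 = 779.1 rad/s.
Step 2 — Component impedances:
  R: Z = R = 47.4 Ω
  C: Z = 1/(jωC) = -j/(ω·C) = 0 - j2.572e+04 Ω
Step 3 — Series combination: Z_total = R + C = 47.4 - j2.572e+04 Ω = 2.572e+04∠-89.9° Ω.
Step 4 — Source phasor: V = 39.5∠89.6° V = 0.2758 + j39.5 V.
Step 5 — Ohm's law: I = V / Z_total = (0.2758 + j39.5) / (47.4 - j2.572e+04) = -0.001536 + j1.355e-05 A.
Step 6 — Convert to polar: |I| = 0.001536 A, ∠I = 179.5°.

I = 0.001536∠179.5° A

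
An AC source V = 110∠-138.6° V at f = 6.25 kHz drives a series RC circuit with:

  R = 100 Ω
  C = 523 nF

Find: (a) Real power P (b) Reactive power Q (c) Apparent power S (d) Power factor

Step 1 — Angular frequency: ω = 2π·f = 2π·6250 = 3.927e+04 rad/s.
Step 2 — Component impedances:
  R: Z = R = 100 Ω
  C: Z = 1/(jωC) = -j/(ω·C) = 0 - j48.69 Ω
Step 3 — Series combination: Z_total = R + C = 100 - j48.69 Ω = 111.2∠-26.0° Ω.
Step 4 — Source phasor: V = 110∠-138.6° V = -82.51 - j72.74 V.
Step 5 — Current: I = V / Z = -0.3807 - j0.9128 A = 0.989∠-112.6° A.
Step 6 — Complex power: S = V·I* = 97.81 - j47.62 VA.
Step 7 — Real power: P = Re(S) = 97.81 W.
Step 8 — Reactive power: Q = Im(S) = -47.62 VAR.
Step 9 — Apparent power: |S| = 108.8 VA.
Step 10 — Power factor: PF = P/|S| = 0.8991 (leading).

(a) P = 97.81 W  (b) Q = -47.62 VAR  (c) S = 108.8 VA  (d) PF = 0.8991 (leading)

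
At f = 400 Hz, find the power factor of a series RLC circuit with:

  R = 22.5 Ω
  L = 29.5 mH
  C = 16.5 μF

Step 1 — Angular frequency: ω = 2π·f = 2π·400 = 2513 rad/s.
Step 2 — Component impedances:
  R: Z = R = 22.5 Ω
  L: Z = jωL = j·2513·0.0295 = 0 + j74.14 Ω
  C: Z = 1/(jωC) = -j/(ω·C) = 0 - j24.11 Ω
Step 3 — Series combination: Z_total = R + L + C = 22.5 + j50.03 Ω = 54.85∠65.8° Ω.
Step 4 — Power factor: PF = cos(φ) = Re(Z)/|Z| = 22.5/54.85 = 0.4102.
Step 5 — Type: Im(Z) = 50.03 ⇒ lagging (phase φ = 65.8°).

PF = 0.4102 (lagging, φ = 65.8°)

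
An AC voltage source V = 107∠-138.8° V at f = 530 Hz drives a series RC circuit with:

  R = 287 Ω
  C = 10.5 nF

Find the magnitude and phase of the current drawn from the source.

Step 1 — Angular frequency: ω = 2π·f = 2π·530 = 3330 rad/s.
Step 2 — Component impedances:
  R: Z = R = 287 Ω
  C: Z = 1/(jωC) = -j/(ω·C) = 0 - j2.86e+04 Ω
Step 3 — Series combination: Z_total = R + C = 287 - j2.86e+04 Ω = 2.86e+04∠-89.4° Ω.
Step 4 — Source phasor: V = 107∠-138.8° V = -80.51 - j70.48 V.
Step 5 — Ohm's law: I = V / Z_total = (-80.51 - j70.48) / (287 - j2.86e+04) = 0.002436 - j0.002839 A.
Step 6 — Convert to polar: |I| = 0.003741 A, ∠I = -49.4°.

I = 0.003741∠-49.4° A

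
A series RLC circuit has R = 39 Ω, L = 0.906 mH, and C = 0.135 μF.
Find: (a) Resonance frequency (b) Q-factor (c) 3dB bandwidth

Step 1 — Resonance: ω₀ = 1/√(LC) = 1/√(0.000906·1.35e-07) = 9.042e+04 rad/s.
Step 2 — f₀ = ω₀/(2π) = 1.439e+04 Hz.
Step 3 — Series Q: Q = ω₀L/R = 9.042e+04·0.000906/39 = 2.101.
Step 4 — Bandwidth: Δω = ω₀/Q = 4.305e+04 rad/s; BW = Δω/(2π) = 6851 Hz.

(a) f₀ = 1.439e+04 Hz  (b) Q = 2.101  (c) BW = 6851 Hz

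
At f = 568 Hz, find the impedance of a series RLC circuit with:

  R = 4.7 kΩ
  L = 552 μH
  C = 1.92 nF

Step 1 — Angular frequency: ω = 2π·f = 2π·568 = 3569 rad/s.
Step 2 — Component impedances:
  R: Z = R = 4700 Ω
  L: Z = jωL = j·3569·0.000552 = 0 + j1.97 Ω
  C: Z = 1/(jωC) = -j/(ω·C) = 0 - j1.459e+05 Ω
Step 3 — Series combination: Z_total = R + L + C = 4700 - j1.459e+05 Ω = 1.46e+05∠-88.2° Ω.

Z = 4700 - j1.459e+05 Ω = 1.46e+05∠-88.2° Ω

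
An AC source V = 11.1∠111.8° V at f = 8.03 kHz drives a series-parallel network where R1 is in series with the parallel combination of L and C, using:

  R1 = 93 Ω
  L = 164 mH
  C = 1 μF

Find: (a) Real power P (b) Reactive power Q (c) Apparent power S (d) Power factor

Step 1 — Angular frequency: ω = 2π·f = 2π·8030 = 5.045e+04 rad/s.
Step 2 — Component impedances:
  R1: Z = R = 93 Ω
  L: Z = jωL = j·5.045e+04·0.164 = 0 + j8274 Ω
  C: Z = 1/(jωC) = -j/(ω·C) = 0 - j19.82 Ω
Step 3 — Parallel branch: L || C = 1/(1/L + 1/C) = 0 - j19.87 Ω.
Step 4 — Series with R1: Z_total = R1 + (L || C) = 93 - j19.87 Ω = 95.1∠-12.1° Ω.
Step 5 — Source phasor: V = 11.1∠111.8° V = -4.122 + j10.31 V.
Step 6 — Current: I = V / Z = -0.06503 + j0.09693 A = 0.1167∠123.9° A.
Step 7 — Complex power: S = V·I* = 1.267 - j0.2707 VA.
Step 8 — Real power: P = Re(S) = 1.267 W.
Step 9 — Reactive power: Q = Im(S) = -0.2707 VAR.
Step 10 — Apparent power: |S| = 1.296 VA.
Step 11 — Power factor: PF = P/|S| = 0.9779 (leading).

(a) P = 1.267 W  (b) Q = -0.2707 VAR  (c) S = 1.296 VA  (d) PF = 0.9779 (leading)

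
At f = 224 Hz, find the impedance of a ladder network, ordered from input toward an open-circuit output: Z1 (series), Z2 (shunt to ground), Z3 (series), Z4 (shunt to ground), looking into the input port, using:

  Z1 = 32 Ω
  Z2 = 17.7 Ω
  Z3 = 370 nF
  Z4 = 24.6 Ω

Step 1 — Angular frequency: ω = 2π·f = 2π·224 = 1407 rad/s.
Step 2 — Component impedances:
  Z1: Z = R = 32 Ω
  Z2: Z = R = 17.7 Ω
  Z3: Z = 1/(jωC) = -j/(ω·C) = 0 - j1920 Ω
  Z4: Z = R = 24.6 Ω
Step 3 — Ladder network (open output): work backward from the far end, alternating series and parallel combinations. Z_in = 49.7 - j0.1631 Ω = 49.7∠-0.2° Ω.

Z = 49.7 - j0.1631 Ω = 49.7∠-0.2° Ω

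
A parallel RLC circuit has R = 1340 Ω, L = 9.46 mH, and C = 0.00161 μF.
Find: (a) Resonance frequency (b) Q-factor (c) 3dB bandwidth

Step 1 — Resonance: ω₀ = 1/√(LC) = 1/√(0.00946·1.61e-09) = 2.562e+05 rad/s.
Step 2 — f₀ = ω₀/(2π) = 4.078e+04 Hz.
Step 3 — Parallel Q: Q = R/(ω₀L) = 1340/(2.562e+05·0.00946) = 0.5528.
Step 4 — Bandwidth: Δω = ω₀/Q = 4.635e+05 rad/s; BW = Δω/(2π) = 7.377e+04 Hz.

(a) f₀ = 4.078e+04 Hz  (b) Q = 0.5528  (c) BW = 7.377e+04 Hz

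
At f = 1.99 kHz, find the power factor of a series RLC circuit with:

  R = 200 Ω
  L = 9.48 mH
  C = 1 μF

Step 1 — Angular frequency: ω = 2π·f = 2π·1990 = 1.25e+04 rad/s.
Step 2 — Component impedances:
  R: Z = R = 200 Ω
  L: Z = jωL = j·1.25e+04·0.00948 = 0 + j118.5 Ω
  C: Z = 1/(jωC) = -j/(ω·C) = 0 - j79.98 Ω
Step 3 — Series combination: Z_total = R + L + C = 200 + j38.56 Ω = 203.7∠10.9° Ω.
Step 4 — Power factor: PF = cos(φ) = Re(Z)/|Z| = 200/203.68 = 0.9819.
Step 5 — Type: Im(Z) = 38.56 ⇒ lagging (phase φ = 10.9°).

PF = 0.9819 (lagging, φ = 10.9°)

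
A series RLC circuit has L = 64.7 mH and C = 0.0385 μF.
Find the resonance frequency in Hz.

Step 1 — Resonance condition Im(Z)=0 gives ω₀ = 1/√(LC).
Step 2 — ω₀ = 1/√(0.0647·3.85e-08) = 2.004e+04 rad/s.
Step 3 — f₀ = ω₀/(2π) = 3189 Hz.

f₀ = 3189 Hz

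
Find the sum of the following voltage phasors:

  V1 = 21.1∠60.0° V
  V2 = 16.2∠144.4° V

Step 1 — Convert each phasor to rectangular form:
  V1 = 21.1·(cos(60.0°) + j·sin(60.0°)) = 10.55 + j18.27 V
  V2 = 16.2·(cos(144.4°) + j·sin(144.4°)) = -13.17 + j9.43 V
Step 2 — Sum components: V_total = -2.622 + j27.7 V.
Step 3 — Convert to polar: |V_total| = 27.83 V, ∠V_total = 95.4°.

V_total = 27.83∠95.4° V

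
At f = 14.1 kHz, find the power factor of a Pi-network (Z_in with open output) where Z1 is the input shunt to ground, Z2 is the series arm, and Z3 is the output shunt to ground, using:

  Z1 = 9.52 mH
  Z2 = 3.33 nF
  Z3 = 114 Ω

Step 1 — Angular frequency: ω = 2π·f = 2π·1.41e+04 = 8.859e+04 rad/s.
Step 2 — Component impedances:
  Z1: Z = jωL = j·8.859e+04·0.00952 = 0 + j843.4 Ω
  Z2: Z = 1/(jωC) = -j/(ω·C) = 0 - j3390 Ω
  Z3: Z = R = 114 Ω
Step 3 — With open output, the series arm Z2 and the output shunt Z3 appear in series to ground: Z2 + Z3 = 114 - j3390 Ω.
Step 4 — Parallel with input shunt Z1: Z_in = Z1 || (Z2 + Z3) = 12.48 + j1122 Ω = 1122∠89.4° Ω.
Step 5 — Power factor: PF = cos(φ) = Re(Z)/|Z| = 12.48/1122 = 0.01112.
Step 6 — Type: Im(Z) = 1122 ⇒ lagging (phase φ = 89.4°).

PF = 0.01112 (lagging, φ = 89.4°)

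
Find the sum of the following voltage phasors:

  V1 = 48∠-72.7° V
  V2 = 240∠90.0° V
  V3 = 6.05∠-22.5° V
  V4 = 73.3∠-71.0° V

Step 1 — Convert each phasor to rectangular form:
  V1 = 48·(cos(-72.7°) + j·sin(-72.7°)) = 14.27 - j45.83 V
  V2 = 240·(cos(90.0°) + j·sin(90.0°)) = 0 + j240 V
  V3 = 6.05·(cos(-22.5°) + j·sin(-22.5°)) = 5.589 - j2.315 V
  V4 = 73.3·(cos(-71.0°) + j·sin(-71.0°)) = 23.86 - j69.31 V
Step 2 — Sum components: V_total = 43.73 + j122.5 V.
Step 3 — Convert to polar: |V_total| = 130.1 V, ∠V_total = 70.4°.

V_total = 130.1∠70.4° V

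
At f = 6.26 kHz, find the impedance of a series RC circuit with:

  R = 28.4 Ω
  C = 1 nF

Step 1 — Angular frequency: ω = 2π·f = 2π·6260 = 3.933e+04 rad/s.
Step 2 — Component impedances:
  R: Z = R = 28.4 Ω
  C: Z = 1/(jωC) = -j/(ω·C) = 0 - j2.542e+04 Ω
Step 3 — Series combination: Z_total = R + C = 28.4 - j2.542e+04 Ω = 2.542e+04∠-89.9° Ω.

Z = 28.4 - j2.542e+04 Ω = 2.542e+04∠-89.9° Ω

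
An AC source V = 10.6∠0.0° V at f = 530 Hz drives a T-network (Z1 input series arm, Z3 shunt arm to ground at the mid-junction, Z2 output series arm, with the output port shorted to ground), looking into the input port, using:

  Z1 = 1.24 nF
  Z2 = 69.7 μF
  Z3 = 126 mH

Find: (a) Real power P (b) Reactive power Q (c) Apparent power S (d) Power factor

Step 1 — Angular frequency: ω = 2π·f = 2π·530 = 3330 rad/s.
Step 2 — Component impedances:
  Z1: Z = 1/(jωC) = -j/(ω·C) = 0 - j2.422e+05 Ω
  Z2: Z = 1/(jωC) = -j/(ω·C) = 0 - j4.308 Ω
  Z3: Z = jωL = j·3330·0.126 = 0 + j419.6 Ω
Step 3 — With the output port shorted to ground, the output series arm Z2 runs from the junction to ground; the shunt arm Z3 also runs from the junction to ground. They appear in parallel: Z3 || Z2 = 0 - j4.353 Ω.
Step 4 — Series with input arm Z1: Z_in = Z1 + (Z3 || Z2) = 0 - j2.422e+05 Ω = 2.422e+05∠-90.0° Ω.
Step 5 — Source phasor: V = 10.6∠0.0° V = 10.6 V.
Step 6 — Current: I = V / Z = 0 + j4.377e-05 A = 4.377e-05∠90.0° A.
Step 7 — Complex power: S = V·I* = 0 - j0.000464 VA.
Step 8 — Real power: P = Re(S) = 0 W.
Step 9 — Reactive power: Q = Im(S) = -0.000464 VAR.
Step 10 — Apparent power: |S| = 0.000464 VA.
Step 11 — Power factor: PF = P/|S| = 0 (leading).

(a) P = 0 W  (b) Q = -0.000464 VAR  (c) S = 0.000464 VA  (d) PF = 0 (leading)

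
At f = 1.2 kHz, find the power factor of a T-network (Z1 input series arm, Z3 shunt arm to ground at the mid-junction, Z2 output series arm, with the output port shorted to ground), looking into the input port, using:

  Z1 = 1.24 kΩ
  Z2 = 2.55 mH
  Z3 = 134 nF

Step 1 — Angular frequency: ω = 2π·f = 2π·1200 = 7540 rad/s.
Step 2 — Component impedances:
  Z1: Z = R = 1240 Ω
  Z2: Z = jωL = j·7540·0.00255 = 0 + j19.23 Ω
  Z3: Z = 1/(jωC) = -j/(ω·C) = 0 - j989.8 Ω
Step 3 — With the output port shorted to ground, the output series arm Z2 runs from the junction to ground; the shunt arm Z3 also runs from the junction to ground. They appear in parallel: Z3 || Z2 = 0 + j19.61 Ω.
Step 4 — Series with input arm Z1: Z_in = Z1 + (Z3 || Z2) = 1240 + j19.61 Ω = 1240∠0.9° Ω.
Step 5 — Power factor: PF = cos(φ) = Re(Z)/|Z| = 1240/1240.16 = 0.9999.
Step 6 — Type: Im(Z) = 19.61 ⇒ lagging (phase φ = 0.9°).

PF = 0.9999 (lagging, φ = 0.9°)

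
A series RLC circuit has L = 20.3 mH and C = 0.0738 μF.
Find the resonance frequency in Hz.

Step 1 — Resonance condition Im(Z)=0 gives ω₀ = 1/√(LC).
Step 2 — ω₀ = 1/√(0.0203·7.38e-08) = 2.584e+04 rad/s.
Step 3 — f₀ = ω₀/(2π) = 4112 Hz.

f₀ = 4112 Hz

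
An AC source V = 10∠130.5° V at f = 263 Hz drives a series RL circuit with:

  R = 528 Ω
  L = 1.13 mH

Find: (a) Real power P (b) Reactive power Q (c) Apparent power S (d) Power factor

Step 1 — Angular frequency: ω = 2π·f = 2π·263 = 1652 rad/s.
Step 2 — Component impedances:
  R: Z = R = 528 Ω
  L: Z = jωL = j·1652·0.00113 = 0 + j1.867 Ω
Step 3 — Series combination: Z_total = R + L = 528 + j1.867 Ω = 528∠0.2° Ω.
Step 4 — Source phasor: V = 10∠130.5° V = -6.494 + j7.604 V.
Step 5 — Current: I = V / Z = -0.01225 + j0.01444 A = 0.01894∠130.3° A.
Step 6 — Complex power: S = V·I* = 0.1894 + j0.0006698 VA.
Step 7 — Real power: P = Re(S) = 0.1894 W.
Step 8 — Reactive power: Q = Im(S) = 0.0006698 VAR.
Step 9 — Apparent power: |S| = 0.1894 VA.
Step 10 — Power factor: PF = P/|S| = 1 (lagging).

(a) P = 0.1894 W  (b) Q = 0.0006698 VAR  (c) S = 0.1894 VA  (d) PF = 1 (lagging)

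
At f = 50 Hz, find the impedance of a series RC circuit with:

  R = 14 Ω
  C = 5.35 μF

Step 1 — Angular frequency: ω = 2π·f = 2π·50 = 314.2 rad/s.
Step 2 — Component impedances:
  R: Z = R = 14 Ω
  C: Z = 1/(jωC) = -j/(ω·C) = 0 - j595 Ω
Step 3 — Series combination: Z_total = R + C = 14 - j595 Ω = 595.1∠-88.7° Ω.

Z = 14 - j595 Ω = 595.1∠-88.7° Ω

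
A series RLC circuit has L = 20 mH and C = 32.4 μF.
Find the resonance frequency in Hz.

Step 1 — Resonance condition Im(Z)=0 gives ω₀ = 1/√(LC).
Step 2 — ω₀ = 1/√(0.02·3.24e-05) = 1242 rad/s.
Step 3 — f₀ = ω₀/(2π) = 197.7 Hz.

f₀ = 197.7 Hz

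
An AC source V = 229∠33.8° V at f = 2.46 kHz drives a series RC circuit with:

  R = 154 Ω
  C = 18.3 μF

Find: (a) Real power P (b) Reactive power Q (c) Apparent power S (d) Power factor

Step 1 — Angular frequency: ω = 2π·f = 2π·2460 = 1.546e+04 rad/s.
Step 2 — Component impedances:
  R: Z = R = 154 Ω
  C: Z = 1/(jωC) = -j/(ω·C) = 0 - j3.535 Ω
Step 3 — Series combination: Z_total = R + C = 154 - j3.535 Ω = 154∠-1.3° Ω.
Step 4 — Source phasor: V = 229∠33.8° V = 190.3 + j127.4 V.
Step 5 — Current: I = V / Z = 1.216 + j0.8551 A = 1.487∠35.1° A.
Step 6 — Complex power: S = V·I* = 340.3 - j7.813 VA.
Step 7 — Real power: P = Re(S) = 340.3 W.
Step 8 — Reactive power: Q = Im(S) = -7.813 VAR.
Step 9 — Apparent power: |S| = 340.4 VA.
Step 10 — Power factor: PF = P/|S| = 0.9997 (leading).

(a) P = 340.3 W  (b) Q = -7.813 VAR  (c) S = 340.4 VA  (d) PF = 0.9997 (leading)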